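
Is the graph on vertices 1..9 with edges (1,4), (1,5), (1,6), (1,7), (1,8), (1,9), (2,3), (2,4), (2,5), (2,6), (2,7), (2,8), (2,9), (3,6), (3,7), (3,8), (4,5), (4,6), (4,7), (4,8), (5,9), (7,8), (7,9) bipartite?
No (odd cycle of length 3: 9 -> 1 -> 7 -> 9)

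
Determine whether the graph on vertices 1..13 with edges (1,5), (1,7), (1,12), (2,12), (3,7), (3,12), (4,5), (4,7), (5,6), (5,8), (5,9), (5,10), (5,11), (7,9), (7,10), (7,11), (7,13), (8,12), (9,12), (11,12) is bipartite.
Yes. Partition: {1, 2, 3, 4, 6, 8, 9, 10, 11, 13}, {5, 7, 12}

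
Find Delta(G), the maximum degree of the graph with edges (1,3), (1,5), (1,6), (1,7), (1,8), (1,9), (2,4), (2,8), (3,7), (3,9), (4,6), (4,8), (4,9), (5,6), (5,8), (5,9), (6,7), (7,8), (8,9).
6 (attained at vertices 1, 8)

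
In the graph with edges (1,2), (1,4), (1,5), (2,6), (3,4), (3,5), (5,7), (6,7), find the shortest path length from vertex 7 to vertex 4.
3 (path: 7 -> 5 -> 3 -> 4, 3 edges)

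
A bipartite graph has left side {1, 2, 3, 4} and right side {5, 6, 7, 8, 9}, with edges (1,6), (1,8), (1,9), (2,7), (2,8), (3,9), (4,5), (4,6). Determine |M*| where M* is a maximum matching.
4 (matching: (1,8), (2,7), (3,9), (4,6); upper bound min(|L|,|R|) = min(4,5) = 4)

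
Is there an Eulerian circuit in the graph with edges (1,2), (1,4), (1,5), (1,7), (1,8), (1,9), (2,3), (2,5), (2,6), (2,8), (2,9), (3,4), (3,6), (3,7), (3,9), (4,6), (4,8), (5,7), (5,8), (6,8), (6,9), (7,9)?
No (4 vertices have odd degree: {3, 6, 8, 9}; Eulerian circuit requires 0)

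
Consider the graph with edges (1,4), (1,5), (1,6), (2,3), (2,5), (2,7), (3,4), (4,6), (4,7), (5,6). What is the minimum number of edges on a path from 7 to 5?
2 (path: 7 -> 2 -> 5, 2 edges)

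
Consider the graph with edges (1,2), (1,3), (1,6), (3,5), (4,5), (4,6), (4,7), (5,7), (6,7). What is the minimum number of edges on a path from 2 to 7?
3 (path: 2 -> 1 -> 6 -> 7, 3 edges)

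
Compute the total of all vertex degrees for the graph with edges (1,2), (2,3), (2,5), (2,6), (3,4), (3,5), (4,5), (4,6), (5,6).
18 (handshake: sum of degrees = 2|E| = 2 x 9 = 18)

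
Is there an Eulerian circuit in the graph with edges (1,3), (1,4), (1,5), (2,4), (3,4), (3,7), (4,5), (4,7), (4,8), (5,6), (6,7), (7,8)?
No (4 vertices have odd degree: {1, 2, 3, 5}; Eulerian circuit requires 0)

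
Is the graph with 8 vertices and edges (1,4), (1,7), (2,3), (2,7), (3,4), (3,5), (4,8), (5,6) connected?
Yes (BFS from 1 visits [1, 4, 7, 3, 8, 2, 5, 6] — all 8 vertices reached)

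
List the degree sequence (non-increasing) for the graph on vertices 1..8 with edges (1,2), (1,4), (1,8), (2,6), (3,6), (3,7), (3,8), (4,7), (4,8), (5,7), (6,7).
[4, 3, 3, 3, 3, 3, 2, 1] (degrees: deg(1)=3, deg(2)=2, deg(3)=3, deg(4)=3, deg(5)=1, deg(6)=3, deg(7)=4, deg(8)=3)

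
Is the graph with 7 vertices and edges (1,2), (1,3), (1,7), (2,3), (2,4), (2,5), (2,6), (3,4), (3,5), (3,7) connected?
Yes (BFS from 1 visits [1, 2, 3, 7, 4, 5, 6] — all 7 vertices reached)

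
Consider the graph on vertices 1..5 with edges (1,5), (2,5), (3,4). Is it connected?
No, it has 2 components: {1, 2, 5}, {3, 4}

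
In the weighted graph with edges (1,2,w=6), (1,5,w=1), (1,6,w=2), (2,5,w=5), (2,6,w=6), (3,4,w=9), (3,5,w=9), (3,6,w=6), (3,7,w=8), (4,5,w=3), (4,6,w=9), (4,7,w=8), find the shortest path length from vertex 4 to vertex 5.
3 (path: 4 -> 5; weights 3 = 3)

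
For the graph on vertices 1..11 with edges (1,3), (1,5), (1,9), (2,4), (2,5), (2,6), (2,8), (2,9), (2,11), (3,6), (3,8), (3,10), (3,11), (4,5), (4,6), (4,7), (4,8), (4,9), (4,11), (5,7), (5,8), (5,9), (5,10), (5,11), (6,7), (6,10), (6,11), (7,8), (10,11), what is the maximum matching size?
5 (matching: (1,9), (3,8), (4,11), (5,10), (6,7); upper bound floor(n/2) = floor(11/2) = 5)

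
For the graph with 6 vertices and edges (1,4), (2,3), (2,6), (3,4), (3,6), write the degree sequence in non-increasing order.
[3, 2, 2, 2, 1, 0] (degrees: deg(1)=1, deg(2)=2, deg(3)=3, deg(4)=2, deg(5)=0, deg(6)=2)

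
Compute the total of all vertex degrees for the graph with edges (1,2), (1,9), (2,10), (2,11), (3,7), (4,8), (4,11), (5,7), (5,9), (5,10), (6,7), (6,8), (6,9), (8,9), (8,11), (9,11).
32 (handshake: sum of degrees = 2|E| = 2 x 16 = 32)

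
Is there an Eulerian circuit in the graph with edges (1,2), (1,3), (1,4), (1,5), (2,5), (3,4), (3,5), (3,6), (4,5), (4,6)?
Yes (the graph is connected and all 6 vertices have even degree)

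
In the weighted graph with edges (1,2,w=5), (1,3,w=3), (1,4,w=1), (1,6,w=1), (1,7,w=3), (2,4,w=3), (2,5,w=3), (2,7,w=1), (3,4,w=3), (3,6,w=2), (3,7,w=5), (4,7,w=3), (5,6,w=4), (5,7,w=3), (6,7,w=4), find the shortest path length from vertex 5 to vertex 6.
4 (path: 5 -> 6; weights 4 = 4)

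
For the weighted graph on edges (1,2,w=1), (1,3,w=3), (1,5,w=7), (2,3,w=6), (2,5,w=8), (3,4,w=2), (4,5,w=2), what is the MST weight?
8 (MST edges: (1,2,w=1), (1,3,w=3), (3,4,w=2), (4,5,w=2); sum of weights 1 + 3 + 2 + 2 = 8)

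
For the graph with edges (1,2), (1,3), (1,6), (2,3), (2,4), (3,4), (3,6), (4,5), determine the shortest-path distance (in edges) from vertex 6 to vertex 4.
2 (path: 6 -> 3 -> 4, 2 edges)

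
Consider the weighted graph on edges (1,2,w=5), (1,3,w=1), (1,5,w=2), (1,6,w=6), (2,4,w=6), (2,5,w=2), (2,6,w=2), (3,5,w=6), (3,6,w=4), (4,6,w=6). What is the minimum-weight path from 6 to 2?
2 (path: 6 -> 2; weights 2 = 2)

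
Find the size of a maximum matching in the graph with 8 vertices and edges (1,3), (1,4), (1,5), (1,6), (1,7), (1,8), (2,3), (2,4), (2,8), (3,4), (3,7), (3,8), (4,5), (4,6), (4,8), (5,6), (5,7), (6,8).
4 (matching: (1,4), (2,8), (3,7), (5,6); upper bound floor(n/2) = floor(8/2) = 4)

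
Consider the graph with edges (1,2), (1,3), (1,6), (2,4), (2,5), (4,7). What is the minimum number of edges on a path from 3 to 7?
4 (path: 3 -> 1 -> 2 -> 4 -> 7, 4 edges)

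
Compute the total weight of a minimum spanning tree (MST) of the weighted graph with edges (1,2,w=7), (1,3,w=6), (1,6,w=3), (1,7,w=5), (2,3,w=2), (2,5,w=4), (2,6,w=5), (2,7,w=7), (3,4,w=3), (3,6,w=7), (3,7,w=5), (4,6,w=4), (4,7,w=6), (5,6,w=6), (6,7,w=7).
21 (MST edges: (1,6,w=3), (1,7,w=5), (2,3,w=2), (2,5,w=4), (3,4,w=3), (4,6,w=4); sum of weights 3 + 5 + 2 + 4 + 3 + 4 = 21)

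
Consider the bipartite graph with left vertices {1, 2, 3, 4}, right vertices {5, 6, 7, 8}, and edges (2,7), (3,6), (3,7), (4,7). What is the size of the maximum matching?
2 (matching: (2,7), (3,6); upper bound min(|L|,|R|) = min(4,4) = 4)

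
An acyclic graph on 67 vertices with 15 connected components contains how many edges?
52 (Each of the 15 component trees on V_i vertices has V_i - 1 edges; summing gives V - C = 67 - 15 = 52)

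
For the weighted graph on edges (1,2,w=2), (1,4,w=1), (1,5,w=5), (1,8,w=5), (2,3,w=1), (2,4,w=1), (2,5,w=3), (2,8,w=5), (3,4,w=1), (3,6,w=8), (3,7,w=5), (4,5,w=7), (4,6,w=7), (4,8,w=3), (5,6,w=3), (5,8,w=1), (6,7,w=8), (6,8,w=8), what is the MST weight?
15 (MST edges: (1,4,w=1), (2,3,w=1), (2,4,w=1), (2,5,w=3), (3,7,w=5), (5,6,w=3), (5,8,w=1); sum of weights 1 + 1 + 1 + 3 + 5 + 3 + 1 = 15)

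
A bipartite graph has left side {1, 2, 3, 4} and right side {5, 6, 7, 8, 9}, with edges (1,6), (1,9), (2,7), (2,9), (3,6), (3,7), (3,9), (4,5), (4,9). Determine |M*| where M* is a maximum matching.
4 (matching: (1,9), (2,7), (3,6), (4,5); upper bound min(|L|,|R|) = min(4,5) = 4)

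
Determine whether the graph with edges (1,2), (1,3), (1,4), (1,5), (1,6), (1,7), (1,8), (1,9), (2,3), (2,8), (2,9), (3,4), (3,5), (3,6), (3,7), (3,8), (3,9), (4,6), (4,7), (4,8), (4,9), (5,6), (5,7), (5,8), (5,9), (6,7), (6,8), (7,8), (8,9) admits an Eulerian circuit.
Yes (the graph is connected and all 9 vertices have even degree)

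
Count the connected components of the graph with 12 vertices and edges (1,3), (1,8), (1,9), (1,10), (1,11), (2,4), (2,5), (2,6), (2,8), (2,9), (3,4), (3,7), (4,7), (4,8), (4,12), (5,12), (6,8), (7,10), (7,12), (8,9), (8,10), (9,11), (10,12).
1 (components: {1, 2, 3, 4, 5, 6, 7, 8, 9, 10, 11, 12})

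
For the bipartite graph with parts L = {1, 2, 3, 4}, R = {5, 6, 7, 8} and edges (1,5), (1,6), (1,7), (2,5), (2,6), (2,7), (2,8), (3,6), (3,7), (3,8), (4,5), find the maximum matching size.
4 (matching: (1,7), (2,8), (3,6), (4,5); upper bound min(|L|,|R|) = min(4,4) = 4)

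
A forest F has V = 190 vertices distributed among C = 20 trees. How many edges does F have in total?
170 (Each of the 20 component trees on V_i vertices has V_i - 1 edges; summing gives V - C = 190 - 20 = 170)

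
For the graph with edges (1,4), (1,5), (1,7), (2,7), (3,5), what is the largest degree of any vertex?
3 (attained at vertex 1)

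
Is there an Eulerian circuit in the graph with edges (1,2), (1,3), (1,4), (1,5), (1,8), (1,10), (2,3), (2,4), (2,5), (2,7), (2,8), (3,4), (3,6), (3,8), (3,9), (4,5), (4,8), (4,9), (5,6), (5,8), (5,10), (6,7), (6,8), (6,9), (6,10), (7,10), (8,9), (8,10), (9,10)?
No (2 vertices have odd degree: {7, 9}; Eulerian circuit requires 0)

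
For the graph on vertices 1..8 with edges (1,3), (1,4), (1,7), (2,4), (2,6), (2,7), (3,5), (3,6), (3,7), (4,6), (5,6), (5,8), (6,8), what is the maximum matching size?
4 (matching: (1,7), (2,4), (3,5), (6,8); upper bound floor(n/2) = floor(8/2) = 4)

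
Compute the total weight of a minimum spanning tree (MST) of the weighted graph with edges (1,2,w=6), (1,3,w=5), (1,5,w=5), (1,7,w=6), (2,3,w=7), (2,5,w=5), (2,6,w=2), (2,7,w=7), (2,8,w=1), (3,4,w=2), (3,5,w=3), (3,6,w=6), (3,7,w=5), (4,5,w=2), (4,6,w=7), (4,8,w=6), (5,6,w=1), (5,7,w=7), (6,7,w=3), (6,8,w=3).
16 (MST edges: (1,3,w=5), (2,6,w=2), (2,8,w=1), (3,4,w=2), (4,5,w=2), (5,6,w=1), (6,7,w=3); sum of weights 5 + 2 + 1 + 2 + 2 + 1 + 3 = 16)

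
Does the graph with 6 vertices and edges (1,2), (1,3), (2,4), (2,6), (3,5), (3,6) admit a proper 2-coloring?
Yes. Partition: {1, 4, 5, 6}, {2, 3}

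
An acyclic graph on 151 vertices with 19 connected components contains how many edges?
132 (Each of the 19 component trees on V_i vertices has V_i - 1 edges; summing gives V - C = 151 - 19 = 132)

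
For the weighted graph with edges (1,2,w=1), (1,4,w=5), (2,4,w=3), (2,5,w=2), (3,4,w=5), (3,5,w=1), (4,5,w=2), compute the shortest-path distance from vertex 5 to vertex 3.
1 (path: 5 -> 3; weights 1 = 1)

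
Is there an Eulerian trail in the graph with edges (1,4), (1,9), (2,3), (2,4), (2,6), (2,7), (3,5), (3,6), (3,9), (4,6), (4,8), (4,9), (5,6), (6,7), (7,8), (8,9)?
No (4 vertices have odd degree: {4, 6, 7, 8}; Eulerian path requires 0 or 2)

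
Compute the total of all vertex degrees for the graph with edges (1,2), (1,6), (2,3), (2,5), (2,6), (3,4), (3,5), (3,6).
16 (handshake: sum of degrees = 2|E| = 2 x 8 = 16)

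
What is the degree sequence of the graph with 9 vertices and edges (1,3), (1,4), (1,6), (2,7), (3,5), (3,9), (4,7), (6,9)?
[3, 3, 2, 2, 2, 2, 1, 1, 0] (degrees: deg(1)=3, deg(2)=1, deg(3)=3, deg(4)=2, deg(5)=1, deg(6)=2, deg(7)=2, deg(8)=0, deg(9)=2)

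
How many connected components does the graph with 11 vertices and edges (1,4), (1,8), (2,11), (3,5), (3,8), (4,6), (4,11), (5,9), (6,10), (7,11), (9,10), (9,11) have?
1 (components: {1, 2, 3, 4, 5, 6, 7, 8, 9, 10, 11})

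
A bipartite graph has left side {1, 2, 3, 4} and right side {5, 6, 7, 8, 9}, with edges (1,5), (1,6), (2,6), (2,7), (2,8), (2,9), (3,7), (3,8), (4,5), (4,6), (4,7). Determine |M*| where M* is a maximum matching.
4 (matching: (1,6), (2,9), (3,8), (4,7); upper bound min(|L|,|R|) = min(4,5) = 4)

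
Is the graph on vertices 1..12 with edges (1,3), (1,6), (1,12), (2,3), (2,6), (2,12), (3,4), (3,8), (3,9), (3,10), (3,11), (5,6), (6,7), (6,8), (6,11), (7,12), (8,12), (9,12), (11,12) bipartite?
Yes. Partition: {1, 2, 4, 5, 7, 8, 9, 10, 11}, {3, 6, 12}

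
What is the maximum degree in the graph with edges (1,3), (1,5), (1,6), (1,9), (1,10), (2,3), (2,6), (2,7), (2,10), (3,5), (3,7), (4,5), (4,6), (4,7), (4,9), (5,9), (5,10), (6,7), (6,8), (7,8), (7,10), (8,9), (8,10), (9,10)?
6 (attained at vertices 7, 10)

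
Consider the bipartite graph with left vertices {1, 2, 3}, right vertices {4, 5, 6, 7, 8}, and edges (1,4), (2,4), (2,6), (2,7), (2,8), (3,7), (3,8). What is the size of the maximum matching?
3 (matching: (1,4), (2,8), (3,7); upper bound min(|L|,|R|) = min(3,5) = 3)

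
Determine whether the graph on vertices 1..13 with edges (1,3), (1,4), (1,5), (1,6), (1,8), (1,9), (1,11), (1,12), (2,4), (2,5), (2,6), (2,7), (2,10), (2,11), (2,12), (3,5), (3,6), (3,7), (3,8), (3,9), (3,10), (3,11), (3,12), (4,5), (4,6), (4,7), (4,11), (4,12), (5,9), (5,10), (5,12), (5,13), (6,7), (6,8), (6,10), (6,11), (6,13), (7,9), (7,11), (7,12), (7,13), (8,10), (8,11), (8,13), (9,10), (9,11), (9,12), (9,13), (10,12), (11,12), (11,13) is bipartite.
No (odd cycle of length 3: 3 -> 1 -> 5 -> 3)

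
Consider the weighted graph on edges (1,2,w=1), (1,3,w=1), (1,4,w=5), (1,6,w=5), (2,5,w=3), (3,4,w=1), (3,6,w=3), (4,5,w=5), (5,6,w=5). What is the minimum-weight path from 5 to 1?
4 (path: 5 -> 2 -> 1; weights 3 + 1 = 4)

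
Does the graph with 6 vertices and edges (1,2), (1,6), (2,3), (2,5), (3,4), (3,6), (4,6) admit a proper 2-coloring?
No (odd cycle of length 5: 3 -> 2 -> 1 -> 6 -> 4 -> 3)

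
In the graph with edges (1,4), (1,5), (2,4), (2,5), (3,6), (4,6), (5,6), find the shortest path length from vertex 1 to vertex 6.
2 (path: 1 -> 4 -> 6, 2 edges)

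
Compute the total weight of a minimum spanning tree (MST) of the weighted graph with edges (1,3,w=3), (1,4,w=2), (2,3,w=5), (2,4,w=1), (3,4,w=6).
6 (MST edges: (1,3,w=3), (1,4,w=2), (2,4,w=1); sum of weights 3 + 2 + 1 = 6)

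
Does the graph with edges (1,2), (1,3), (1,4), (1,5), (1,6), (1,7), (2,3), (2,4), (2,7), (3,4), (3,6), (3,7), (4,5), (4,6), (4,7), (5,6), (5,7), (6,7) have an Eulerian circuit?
No (2 vertices have odd degree: {3, 6}; Eulerian circuit requires 0)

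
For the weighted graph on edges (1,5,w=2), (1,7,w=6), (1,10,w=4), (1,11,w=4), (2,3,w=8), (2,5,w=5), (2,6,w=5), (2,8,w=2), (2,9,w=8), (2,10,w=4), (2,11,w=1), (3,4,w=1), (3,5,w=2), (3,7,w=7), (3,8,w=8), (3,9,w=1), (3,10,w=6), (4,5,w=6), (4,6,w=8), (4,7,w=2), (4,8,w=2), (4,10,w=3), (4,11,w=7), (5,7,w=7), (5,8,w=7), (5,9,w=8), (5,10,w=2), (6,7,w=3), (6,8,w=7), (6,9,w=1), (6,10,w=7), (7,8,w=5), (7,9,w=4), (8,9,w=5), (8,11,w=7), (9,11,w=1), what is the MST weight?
15 (MST edges: (1,5,w=2), (2,8,w=2), (2,11,w=1), (3,4,w=1), (3,5,w=2), (3,9,w=1), (4,7,w=2), (5,10,w=2), (6,9,w=1), (9,11,w=1); sum of weights 2 + 2 + 1 + 1 + 2 + 1 + 2 + 2 + 1 + 1 = 15)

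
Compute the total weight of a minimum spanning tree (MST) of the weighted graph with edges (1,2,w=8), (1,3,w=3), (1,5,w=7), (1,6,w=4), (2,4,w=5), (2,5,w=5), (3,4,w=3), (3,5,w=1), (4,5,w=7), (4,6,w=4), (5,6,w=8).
16 (MST edges: (1,3,w=3), (1,6,w=4), (2,4,w=5), (3,4,w=3), (3,5,w=1); sum of weights 3 + 4 + 5 + 3 + 1 = 16)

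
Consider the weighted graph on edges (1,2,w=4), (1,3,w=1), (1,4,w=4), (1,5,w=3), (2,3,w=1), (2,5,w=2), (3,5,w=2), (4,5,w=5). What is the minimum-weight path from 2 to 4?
6 (path: 2 -> 3 -> 1 -> 4; weights 1 + 1 + 4 = 6)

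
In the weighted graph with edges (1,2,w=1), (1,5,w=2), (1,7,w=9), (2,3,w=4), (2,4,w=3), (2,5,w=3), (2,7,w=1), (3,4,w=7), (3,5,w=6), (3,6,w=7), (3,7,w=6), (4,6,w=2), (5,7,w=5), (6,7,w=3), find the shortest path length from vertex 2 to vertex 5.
3 (path: 2 -> 5; weights 3 = 3)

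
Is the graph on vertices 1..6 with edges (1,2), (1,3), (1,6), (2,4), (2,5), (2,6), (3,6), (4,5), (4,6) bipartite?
No (odd cycle of length 3: 3 -> 1 -> 6 -> 3)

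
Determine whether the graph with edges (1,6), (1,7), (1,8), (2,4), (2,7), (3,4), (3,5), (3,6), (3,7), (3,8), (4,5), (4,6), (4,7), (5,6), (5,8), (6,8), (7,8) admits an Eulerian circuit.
No (6 vertices have odd degree: {1, 3, 4, 6, 7, 8}; Eulerian circuit requires 0)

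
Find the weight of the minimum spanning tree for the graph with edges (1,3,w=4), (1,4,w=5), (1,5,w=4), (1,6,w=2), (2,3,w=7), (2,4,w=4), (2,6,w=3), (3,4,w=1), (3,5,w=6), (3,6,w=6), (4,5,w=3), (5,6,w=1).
10 (MST edges: (1,6,w=2), (2,6,w=3), (3,4,w=1), (4,5,w=3), (5,6,w=1); sum of weights 2 + 3 + 1 + 3 + 1 = 10)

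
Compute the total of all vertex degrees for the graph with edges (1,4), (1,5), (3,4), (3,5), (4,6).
10 (handshake: sum of degrees = 2|E| = 2 x 5 = 10)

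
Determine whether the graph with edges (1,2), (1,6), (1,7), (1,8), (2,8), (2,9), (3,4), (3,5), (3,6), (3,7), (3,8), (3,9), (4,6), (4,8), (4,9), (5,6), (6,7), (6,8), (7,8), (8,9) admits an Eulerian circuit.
No (2 vertices have odd degree: {2, 8}; Eulerian circuit requires 0)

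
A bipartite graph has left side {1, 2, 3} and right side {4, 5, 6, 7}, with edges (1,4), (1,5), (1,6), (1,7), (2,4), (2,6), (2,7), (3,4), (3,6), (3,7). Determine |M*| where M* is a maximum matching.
3 (matching: (1,5), (2,6), (3,7); upper bound min(|L|,|R|) = min(3,4) = 3)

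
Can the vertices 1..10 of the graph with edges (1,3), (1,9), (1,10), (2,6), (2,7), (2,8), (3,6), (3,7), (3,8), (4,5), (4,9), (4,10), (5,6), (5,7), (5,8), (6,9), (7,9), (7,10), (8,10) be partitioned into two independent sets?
Yes. Partition: {1, 4, 6, 7, 8}, {2, 3, 5, 9, 10}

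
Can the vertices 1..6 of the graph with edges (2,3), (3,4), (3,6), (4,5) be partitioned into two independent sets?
Yes. Partition: {1, 2, 4, 6}, {3, 5}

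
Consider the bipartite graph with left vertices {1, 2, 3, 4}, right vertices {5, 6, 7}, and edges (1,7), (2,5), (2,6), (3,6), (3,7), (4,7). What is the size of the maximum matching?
3 (matching: (1,7), (2,5), (3,6); upper bound min(|L|,|R|) = min(4,3) = 3)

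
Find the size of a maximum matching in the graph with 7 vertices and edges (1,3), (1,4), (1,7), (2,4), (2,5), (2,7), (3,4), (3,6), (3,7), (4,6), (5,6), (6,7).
3 (matching: (1,7), (3,4), (5,6); upper bound floor(n/2) = floor(7/2) = 3)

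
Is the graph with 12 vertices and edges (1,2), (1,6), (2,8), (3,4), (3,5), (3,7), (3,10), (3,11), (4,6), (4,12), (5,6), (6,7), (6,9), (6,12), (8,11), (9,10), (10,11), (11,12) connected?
Yes (BFS from 1 visits [1, 2, 6, 8, 4, 5, 7, 9, 12, 11, 3, 10] — all 12 vertices reached)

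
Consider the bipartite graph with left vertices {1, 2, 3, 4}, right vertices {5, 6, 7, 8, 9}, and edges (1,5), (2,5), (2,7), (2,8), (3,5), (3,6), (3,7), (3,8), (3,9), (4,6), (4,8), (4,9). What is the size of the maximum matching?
4 (matching: (1,5), (2,8), (3,7), (4,9); upper bound min(|L|,|R|) = min(4,5) = 4)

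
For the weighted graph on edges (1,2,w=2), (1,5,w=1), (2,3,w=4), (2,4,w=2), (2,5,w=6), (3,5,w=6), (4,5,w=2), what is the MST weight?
9 (MST edges: (1,2,w=2), (1,5,w=1), (2,3,w=4), (2,4,w=2); sum of weights 2 + 1 + 4 + 2 = 9)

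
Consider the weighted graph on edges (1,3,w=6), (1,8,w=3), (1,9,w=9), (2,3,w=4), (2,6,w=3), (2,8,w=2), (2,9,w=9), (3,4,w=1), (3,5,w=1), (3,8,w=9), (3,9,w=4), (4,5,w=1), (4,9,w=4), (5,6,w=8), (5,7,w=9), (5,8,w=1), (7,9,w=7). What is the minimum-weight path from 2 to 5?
3 (path: 2 -> 8 -> 5; weights 2 + 1 = 3)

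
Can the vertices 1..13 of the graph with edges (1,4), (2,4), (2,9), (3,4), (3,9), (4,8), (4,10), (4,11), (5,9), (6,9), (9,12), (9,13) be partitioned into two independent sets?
Yes. Partition: {1, 2, 3, 5, 6, 7, 8, 10, 11, 12, 13}, {4, 9}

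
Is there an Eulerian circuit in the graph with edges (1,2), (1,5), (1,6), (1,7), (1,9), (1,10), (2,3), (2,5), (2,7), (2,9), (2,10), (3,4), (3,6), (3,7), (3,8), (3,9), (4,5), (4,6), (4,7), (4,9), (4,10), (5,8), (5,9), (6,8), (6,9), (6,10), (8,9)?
No (2 vertices have odd degree: {5, 9}; Eulerian circuit requires 0)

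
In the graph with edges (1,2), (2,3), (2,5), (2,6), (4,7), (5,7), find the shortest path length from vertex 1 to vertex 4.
4 (path: 1 -> 2 -> 5 -> 7 -> 4, 4 edges)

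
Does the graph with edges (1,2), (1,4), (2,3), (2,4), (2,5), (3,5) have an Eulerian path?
Yes — and in fact it has an Eulerian circuit (the graph is connected and all 5 vertices have even degree)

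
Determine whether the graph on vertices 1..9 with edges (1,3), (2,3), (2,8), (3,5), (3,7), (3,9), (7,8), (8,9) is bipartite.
Yes. Partition: {1, 2, 4, 5, 6, 7, 9}, {3, 8}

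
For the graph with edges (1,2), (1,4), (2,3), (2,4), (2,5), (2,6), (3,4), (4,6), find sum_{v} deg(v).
16 (handshake: sum of degrees = 2|E| = 2 x 8 = 16)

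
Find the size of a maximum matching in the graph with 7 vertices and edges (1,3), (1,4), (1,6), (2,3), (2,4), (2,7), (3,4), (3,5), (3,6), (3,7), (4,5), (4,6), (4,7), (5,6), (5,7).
3 (matching: (1,6), (3,7), (4,5); upper bound floor(n/2) = floor(7/2) = 3)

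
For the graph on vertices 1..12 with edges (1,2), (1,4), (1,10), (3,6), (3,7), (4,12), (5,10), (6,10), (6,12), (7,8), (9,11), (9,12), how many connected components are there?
1 (components: {1, 2, 3, 4, 5, 6, 7, 8, 9, 10, 11, 12})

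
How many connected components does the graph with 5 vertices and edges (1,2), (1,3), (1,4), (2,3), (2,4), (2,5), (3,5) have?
1 (components: {1, 2, 3, 4, 5})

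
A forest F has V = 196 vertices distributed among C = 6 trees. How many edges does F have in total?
190 (Each of the 6 component trees on V_i vertices has V_i - 1 edges; summing gives V - C = 196 - 6 = 190)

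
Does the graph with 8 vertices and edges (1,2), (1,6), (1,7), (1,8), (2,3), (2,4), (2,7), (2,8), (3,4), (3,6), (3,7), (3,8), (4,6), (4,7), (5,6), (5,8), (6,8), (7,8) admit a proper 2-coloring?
No (odd cycle of length 3: 6 -> 1 -> 8 -> 6)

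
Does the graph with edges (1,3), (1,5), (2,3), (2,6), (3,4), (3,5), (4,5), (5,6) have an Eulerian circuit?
Yes (the graph is connected and all 6 vertices have even degree)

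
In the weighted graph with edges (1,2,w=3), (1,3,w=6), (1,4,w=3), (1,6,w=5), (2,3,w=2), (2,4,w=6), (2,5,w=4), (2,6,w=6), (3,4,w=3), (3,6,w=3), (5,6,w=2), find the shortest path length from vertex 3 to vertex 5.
5 (path: 3 -> 6 -> 5; weights 3 + 2 = 5)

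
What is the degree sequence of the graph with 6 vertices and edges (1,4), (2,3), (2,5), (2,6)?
[3, 1, 1, 1, 1, 1] (degrees: deg(1)=1, deg(2)=3, deg(3)=1, deg(4)=1, deg(5)=1, deg(6)=1)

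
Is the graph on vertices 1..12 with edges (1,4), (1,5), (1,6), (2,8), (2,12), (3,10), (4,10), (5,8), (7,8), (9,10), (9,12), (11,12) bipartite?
Yes. Partition: {1, 8, 10, 12}, {2, 3, 4, 5, 6, 7, 9, 11}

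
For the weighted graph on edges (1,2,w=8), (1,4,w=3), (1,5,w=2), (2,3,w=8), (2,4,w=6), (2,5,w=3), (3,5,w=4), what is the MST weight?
12 (MST edges: (1,4,w=3), (1,5,w=2), (2,5,w=3), (3,5,w=4); sum of weights 3 + 2 + 3 + 4 = 12)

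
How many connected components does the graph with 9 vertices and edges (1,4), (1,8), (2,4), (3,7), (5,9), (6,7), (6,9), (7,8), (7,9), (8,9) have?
1 (components: {1, 2, 3, 4, 5, 6, 7, 8, 9})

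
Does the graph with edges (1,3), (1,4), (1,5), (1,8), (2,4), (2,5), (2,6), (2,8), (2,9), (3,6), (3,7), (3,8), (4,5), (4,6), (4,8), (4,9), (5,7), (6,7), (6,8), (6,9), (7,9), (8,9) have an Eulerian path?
Yes (the graph is connected and exactly 2 vertices have odd degree: {2, 9}; any Eulerian path must start and end at those)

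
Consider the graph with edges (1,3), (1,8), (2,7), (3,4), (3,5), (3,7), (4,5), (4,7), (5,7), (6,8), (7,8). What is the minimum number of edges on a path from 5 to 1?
2 (path: 5 -> 3 -> 1, 2 edges)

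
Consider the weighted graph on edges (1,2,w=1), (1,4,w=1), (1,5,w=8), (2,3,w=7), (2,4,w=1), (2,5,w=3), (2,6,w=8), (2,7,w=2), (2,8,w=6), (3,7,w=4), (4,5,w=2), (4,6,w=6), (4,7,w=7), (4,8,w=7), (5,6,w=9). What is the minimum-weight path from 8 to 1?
7 (path: 8 -> 2 -> 1; weights 6 + 1 = 7)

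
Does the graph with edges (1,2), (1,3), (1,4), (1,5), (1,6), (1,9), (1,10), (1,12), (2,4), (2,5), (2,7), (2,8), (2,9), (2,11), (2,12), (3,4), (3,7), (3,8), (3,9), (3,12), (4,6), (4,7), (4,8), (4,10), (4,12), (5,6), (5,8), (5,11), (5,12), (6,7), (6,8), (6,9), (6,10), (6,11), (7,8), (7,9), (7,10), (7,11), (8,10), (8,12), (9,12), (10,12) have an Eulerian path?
Yes — and in fact it has an Eulerian circuit (the graph is connected and all 12 vertices have even degree)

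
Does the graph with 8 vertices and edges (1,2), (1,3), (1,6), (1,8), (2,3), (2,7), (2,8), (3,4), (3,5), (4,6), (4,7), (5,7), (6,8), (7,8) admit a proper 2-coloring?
No (odd cycle of length 3: 3 -> 1 -> 2 -> 3)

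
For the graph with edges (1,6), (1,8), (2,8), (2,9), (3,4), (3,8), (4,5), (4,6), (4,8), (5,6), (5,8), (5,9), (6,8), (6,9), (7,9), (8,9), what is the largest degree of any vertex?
7 (attained at vertex 8)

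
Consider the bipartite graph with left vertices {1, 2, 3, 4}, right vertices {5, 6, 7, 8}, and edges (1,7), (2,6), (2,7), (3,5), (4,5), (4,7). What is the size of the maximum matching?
3 (matching: (1,7), (2,6), (3,5); upper bound min(|L|,|R|) = min(4,4) = 4)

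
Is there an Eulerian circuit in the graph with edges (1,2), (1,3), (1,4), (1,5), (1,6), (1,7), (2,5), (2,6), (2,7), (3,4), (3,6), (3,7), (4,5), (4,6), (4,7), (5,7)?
No (2 vertices have odd degree: {4, 7}; Eulerian circuit requires 0)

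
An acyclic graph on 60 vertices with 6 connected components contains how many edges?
54 (Each of the 6 component trees on V_i vertices has V_i - 1 edges; summing gives V - C = 60 - 6 = 54)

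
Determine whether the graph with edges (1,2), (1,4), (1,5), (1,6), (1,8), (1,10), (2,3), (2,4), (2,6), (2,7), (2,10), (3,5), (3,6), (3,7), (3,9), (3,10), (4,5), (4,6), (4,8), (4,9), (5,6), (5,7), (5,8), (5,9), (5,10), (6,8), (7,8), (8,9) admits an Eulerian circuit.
Yes (the graph is connected and all 10 vertices have even degree)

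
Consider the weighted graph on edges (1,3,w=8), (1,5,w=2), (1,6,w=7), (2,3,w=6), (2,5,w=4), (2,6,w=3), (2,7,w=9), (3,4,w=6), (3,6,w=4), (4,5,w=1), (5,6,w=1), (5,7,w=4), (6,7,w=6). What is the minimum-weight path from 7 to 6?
5 (path: 7 -> 5 -> 6; weights 4 + 1 = 5)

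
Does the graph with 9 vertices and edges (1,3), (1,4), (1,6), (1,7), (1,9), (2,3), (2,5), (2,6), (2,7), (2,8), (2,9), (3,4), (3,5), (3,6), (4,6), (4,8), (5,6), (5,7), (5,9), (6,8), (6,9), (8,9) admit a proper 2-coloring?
No (odd cycle of length 3: 9 -> 1 -> 6 -> 9)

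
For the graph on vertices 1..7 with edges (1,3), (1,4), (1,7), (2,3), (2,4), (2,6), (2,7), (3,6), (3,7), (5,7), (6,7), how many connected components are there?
1 (components: {1, 2, 3, 4, 5, 6, 7})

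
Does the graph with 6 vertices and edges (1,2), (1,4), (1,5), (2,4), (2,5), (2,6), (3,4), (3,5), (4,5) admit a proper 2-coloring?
No (odd cycle of length 3: 2 -> 1 -> 4 -> 2)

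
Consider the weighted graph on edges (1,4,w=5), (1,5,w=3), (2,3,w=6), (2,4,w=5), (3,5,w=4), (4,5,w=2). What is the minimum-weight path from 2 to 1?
10 (path: 2 -> 4 -> 1; weights 5 + 5 = 10)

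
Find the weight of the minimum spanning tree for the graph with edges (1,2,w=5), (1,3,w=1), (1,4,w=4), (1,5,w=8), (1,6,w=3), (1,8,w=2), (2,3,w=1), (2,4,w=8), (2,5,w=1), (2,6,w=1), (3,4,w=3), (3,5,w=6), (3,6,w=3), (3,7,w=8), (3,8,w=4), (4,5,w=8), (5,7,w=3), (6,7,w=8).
12 (MST edges: (1,3,w=1), (1,8,w=2), (2,3,w=1), (2,5,w=1), (2,6,w=1), (3,4,w=3), (5,7,w=3); sum of weights 1 + 2 + 1 + 1 + 1 + 3 + 3 = 12)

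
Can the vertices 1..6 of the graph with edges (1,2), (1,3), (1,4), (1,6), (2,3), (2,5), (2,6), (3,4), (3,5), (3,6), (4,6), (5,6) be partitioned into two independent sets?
No (odd cycle of length 3: 6 -> 1 -> 2 -> 6)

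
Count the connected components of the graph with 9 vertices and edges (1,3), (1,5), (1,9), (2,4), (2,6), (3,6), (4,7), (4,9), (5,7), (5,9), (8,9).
1 (components: {1, 2, 3, 4, 5, 6, 7, 8, 9})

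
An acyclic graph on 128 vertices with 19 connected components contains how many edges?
109 (Each of the 19 component trees on V_i vertices has V_i - 1 edges; summing gives V - C = 128 - 19 = 109)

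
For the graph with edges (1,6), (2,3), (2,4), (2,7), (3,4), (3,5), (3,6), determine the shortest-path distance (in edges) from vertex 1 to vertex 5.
3 (path: 1 -> 6 -> 3 -> 5, 3 edges)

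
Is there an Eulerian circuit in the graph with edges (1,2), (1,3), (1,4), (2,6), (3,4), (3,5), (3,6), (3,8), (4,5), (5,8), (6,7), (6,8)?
No (6 vertices have odd degree: {1, 3, 4, 5, 7, 8}; Eulerian circuit requires 0)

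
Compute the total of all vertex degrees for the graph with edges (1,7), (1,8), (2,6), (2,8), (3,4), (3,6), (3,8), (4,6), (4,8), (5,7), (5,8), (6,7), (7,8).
26 (handshake: sum of degrees = 2|E| = 2 x 13 = 26)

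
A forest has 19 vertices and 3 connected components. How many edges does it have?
16 (Each of the 3 component trees on V_i vertices has V_i - 1 edges; summing gives V - C = 19 - 3 = 16)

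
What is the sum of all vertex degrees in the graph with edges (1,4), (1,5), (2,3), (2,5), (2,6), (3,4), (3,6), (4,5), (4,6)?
18 (handshake: sum of degrees = 2|E| = 2 x 9 = 18)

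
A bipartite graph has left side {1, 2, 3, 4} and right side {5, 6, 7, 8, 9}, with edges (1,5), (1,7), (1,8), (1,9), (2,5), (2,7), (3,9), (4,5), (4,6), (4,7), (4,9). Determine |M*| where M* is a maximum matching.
4 (matching: (1,8), (2,7), (3,9), (4,6); upper bound min(|L|,|R|) = min(4,5) = 4)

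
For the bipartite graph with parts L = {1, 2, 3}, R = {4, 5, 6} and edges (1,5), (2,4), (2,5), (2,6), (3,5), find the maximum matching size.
2 (matching: (1,5), (2,6); upper bound min(|L|,|R|) = min(3,3) = 3)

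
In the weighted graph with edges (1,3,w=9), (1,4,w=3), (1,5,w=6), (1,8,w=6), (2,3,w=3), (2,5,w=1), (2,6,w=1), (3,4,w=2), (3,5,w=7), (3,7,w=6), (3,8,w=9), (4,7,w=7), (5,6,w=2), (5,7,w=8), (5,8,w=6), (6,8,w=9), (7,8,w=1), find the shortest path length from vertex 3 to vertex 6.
4 (path: 3 -> 2 -> 6; weights 3 + 1 = 4)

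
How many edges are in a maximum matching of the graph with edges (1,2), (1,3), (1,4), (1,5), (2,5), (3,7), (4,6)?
3 (matching: (1,5), (3,7), (4,6); upper bound floor(n/2) = floor(7/2) = 3)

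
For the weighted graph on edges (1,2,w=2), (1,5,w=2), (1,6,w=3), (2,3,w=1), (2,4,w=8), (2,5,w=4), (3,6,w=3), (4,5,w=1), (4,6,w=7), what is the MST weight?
9 (MST edges: (1,2,w=2), (1,5,w=2), (1,6,w=3), (2,3,w=1), (4,5,w=1); sum of weights 2 + 2 + 3 + 1 + 1 = 9)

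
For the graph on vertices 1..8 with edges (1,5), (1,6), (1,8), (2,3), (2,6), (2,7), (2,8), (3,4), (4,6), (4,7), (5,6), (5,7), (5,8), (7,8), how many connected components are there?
1 (components: {1, 2, 3, 4, 5, 6, 7, 8})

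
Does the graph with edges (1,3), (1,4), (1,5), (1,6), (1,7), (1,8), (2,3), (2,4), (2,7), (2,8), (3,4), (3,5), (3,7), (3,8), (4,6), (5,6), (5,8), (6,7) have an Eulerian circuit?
Yes (the graph is connected and all 8 vertices have even degree)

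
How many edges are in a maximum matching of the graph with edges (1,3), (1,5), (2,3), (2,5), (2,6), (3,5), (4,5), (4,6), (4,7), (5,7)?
3 (matching: (2,6), (3,5), (4,7); upper bound floor(n/2) = floor(7/2) = 3)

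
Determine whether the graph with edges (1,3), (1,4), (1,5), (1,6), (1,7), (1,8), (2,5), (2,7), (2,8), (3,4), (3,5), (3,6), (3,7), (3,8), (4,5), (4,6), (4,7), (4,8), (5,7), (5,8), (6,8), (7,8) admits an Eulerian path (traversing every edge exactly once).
Yes (the graph is connected and exactly 2 vertices have odd degree: {2, 8}; any Eulerian path must start and end at those)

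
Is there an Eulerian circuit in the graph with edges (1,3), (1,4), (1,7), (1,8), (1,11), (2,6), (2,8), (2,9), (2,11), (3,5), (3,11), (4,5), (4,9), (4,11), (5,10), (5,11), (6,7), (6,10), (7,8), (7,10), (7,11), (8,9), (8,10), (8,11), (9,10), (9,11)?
No (6 vertices have odd degree: {1, 3, 6, 7, 9, 10}; Eulerian circuit requires 0)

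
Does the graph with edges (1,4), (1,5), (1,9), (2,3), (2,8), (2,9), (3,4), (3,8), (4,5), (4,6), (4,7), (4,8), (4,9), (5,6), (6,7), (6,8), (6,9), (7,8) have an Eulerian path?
No (8 vertices have odd degree: {1, 2, 3, 4, 5, 6, 7, 8}; Eulerian path requires 0 or 2)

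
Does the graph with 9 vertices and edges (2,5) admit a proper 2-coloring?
Yes. Partition: {1, 2, 3, 4, 6, 7, 8, 9}, {5}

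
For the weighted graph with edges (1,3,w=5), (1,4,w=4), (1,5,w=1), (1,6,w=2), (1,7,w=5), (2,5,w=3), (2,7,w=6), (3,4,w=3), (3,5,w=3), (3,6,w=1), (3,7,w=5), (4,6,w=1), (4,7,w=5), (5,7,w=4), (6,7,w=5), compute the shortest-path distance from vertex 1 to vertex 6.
2 (path: 1 -> 6; weights 2 = 2)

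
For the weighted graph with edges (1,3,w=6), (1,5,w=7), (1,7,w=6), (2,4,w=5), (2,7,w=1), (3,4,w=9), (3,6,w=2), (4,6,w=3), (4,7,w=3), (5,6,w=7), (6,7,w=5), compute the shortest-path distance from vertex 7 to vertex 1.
6 (path: 7 -> 1; weights 6 = 6)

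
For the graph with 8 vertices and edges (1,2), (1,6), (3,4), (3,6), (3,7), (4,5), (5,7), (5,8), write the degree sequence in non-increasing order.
[3, 3, 2, 2, 2, 2, 1, 1] (degrees: deg(1)=2, deg(2)=1, deg(3)=3, deg(4)=2, deg(5)=3, deg(6)=2, deg(7)=2, deg(8)=1)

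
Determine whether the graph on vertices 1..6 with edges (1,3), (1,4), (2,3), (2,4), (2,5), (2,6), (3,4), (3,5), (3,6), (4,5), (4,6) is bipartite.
No (odd cycle of length 3: 3 -> 1 -> 4 -> 3)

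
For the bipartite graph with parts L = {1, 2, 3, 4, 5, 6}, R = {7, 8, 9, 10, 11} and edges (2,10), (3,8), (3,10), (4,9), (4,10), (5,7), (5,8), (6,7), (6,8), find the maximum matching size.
4 (matching: (2,10), (3,8), (4,9), (5,7); upper bound min(|L|,|R|) = min(6,5) = 5)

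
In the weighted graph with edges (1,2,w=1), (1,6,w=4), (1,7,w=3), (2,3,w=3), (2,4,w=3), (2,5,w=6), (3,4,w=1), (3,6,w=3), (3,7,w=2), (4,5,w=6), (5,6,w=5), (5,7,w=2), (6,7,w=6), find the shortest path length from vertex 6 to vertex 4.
4 (path: 6 -> 3 -> 4; weights 3 + 1 = 4)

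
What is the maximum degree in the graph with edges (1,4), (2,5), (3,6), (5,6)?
2 (attained at vertices 5, 6)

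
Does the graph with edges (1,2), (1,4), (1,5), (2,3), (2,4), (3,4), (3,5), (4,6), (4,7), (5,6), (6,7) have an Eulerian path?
No (6 vertices have odd degree: {1, 2, 3, 4, 5, 6}; Eulerian path requires 0 or 2)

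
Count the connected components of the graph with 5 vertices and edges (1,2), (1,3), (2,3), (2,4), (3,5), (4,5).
1 (components: {1, 2, 3, 4, 5})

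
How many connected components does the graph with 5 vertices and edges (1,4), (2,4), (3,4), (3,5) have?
1 (components: {1, 2, 3, 4, 5})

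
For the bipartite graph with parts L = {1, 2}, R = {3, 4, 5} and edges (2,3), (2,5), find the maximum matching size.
1 (matching: (2,5); upper bound min(|L|,|R|) = min(2,3) = 2)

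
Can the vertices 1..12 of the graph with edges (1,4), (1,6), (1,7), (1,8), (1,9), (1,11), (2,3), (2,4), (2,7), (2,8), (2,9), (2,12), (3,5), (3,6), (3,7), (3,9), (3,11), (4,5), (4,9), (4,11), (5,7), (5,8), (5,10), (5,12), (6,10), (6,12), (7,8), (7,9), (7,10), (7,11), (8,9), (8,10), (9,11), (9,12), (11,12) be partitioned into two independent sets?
No (odd cycle of length 3: 11 -> 1 -> 7 -> 11)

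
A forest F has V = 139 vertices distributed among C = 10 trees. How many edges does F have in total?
129 (Each of the 10 component trees on V_i vertices has V_i - 1 edges; summing gives V - C = 139 - 10 = 129)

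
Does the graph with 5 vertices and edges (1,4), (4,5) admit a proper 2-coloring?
Yes. Partition: {1, 2, 3, 5}, {4}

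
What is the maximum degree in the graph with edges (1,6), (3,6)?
2 (attained at vertex 6)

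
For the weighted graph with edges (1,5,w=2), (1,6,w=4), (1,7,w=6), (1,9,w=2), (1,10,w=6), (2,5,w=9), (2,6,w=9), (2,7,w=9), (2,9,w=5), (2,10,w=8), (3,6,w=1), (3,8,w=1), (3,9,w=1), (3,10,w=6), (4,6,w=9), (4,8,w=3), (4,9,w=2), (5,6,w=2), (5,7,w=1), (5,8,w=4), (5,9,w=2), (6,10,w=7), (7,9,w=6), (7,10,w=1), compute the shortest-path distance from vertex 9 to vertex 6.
2 (path: 9 -> 3 -> 6; weights 1 + 1 = 2)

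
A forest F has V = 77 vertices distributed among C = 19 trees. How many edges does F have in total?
58 (Each of the 19 component trees on V_i vertices has V_i - 1 edges; summing gives V - C = 77 - 19 = 58)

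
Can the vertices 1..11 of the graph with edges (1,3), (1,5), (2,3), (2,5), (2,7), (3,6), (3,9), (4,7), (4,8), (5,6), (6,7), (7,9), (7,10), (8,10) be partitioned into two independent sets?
Yes. Partition: {1, 2, 4, 6, 9, 10, 11}, {3, 5, 7, 8}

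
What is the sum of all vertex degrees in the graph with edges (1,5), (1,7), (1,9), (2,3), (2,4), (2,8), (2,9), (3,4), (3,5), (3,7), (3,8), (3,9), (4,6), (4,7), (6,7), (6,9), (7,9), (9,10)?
36 (handshake: sum of degrees = 2|E| = 2 x 18 = 36)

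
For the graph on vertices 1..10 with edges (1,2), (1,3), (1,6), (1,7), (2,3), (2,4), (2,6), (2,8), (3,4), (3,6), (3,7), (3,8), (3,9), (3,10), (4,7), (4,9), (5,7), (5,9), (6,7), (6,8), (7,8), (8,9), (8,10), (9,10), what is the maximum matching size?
5 (matching: (1,7), (2,6), (3,4), (5,9), (8,10); upper bound floor(n/2) = floor(10/2) = 5)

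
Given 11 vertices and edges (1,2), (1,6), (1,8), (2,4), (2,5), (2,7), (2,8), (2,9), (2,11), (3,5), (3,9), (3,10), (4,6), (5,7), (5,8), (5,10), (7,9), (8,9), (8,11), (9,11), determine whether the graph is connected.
Yes (BFS from 1 visits [1, 2, 6, 8, 4, 5, 7, 9, 11, 3, 10] — all 11 vertices reached)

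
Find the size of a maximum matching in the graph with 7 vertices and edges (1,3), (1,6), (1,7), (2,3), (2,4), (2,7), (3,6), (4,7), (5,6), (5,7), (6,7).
3 (matching: (2,3), (4,7), (5,6); upper bound floor(n/2) = floor(7/2) = 3)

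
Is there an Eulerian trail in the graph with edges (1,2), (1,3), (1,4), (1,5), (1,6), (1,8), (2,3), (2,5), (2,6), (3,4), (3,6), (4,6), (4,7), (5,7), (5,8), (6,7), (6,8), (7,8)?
Yes — and in fact it has an Eulerian circuit (the graph is connected and all 8 vertices have even degree)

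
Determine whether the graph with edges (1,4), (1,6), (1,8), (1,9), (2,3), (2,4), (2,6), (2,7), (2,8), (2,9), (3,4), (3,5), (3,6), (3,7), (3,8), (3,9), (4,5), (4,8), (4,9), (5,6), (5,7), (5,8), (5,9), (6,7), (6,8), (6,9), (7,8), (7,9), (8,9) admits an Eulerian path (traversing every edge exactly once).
Yes (the graph is connected and exactly 2 vertices have odd degree: {3, 6}; any Eulerian path must start and end at those)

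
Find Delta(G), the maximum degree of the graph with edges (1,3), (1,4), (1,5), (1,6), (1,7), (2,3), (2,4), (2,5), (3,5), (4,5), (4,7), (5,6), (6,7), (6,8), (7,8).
5 (attained at vertices 1, 5)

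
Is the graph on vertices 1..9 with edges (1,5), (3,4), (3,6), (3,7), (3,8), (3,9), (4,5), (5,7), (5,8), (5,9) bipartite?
Yes. Partition: {1, 2, 4, 6, 7, 8, 9}, {3, 5}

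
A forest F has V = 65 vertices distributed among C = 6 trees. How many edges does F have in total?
59 (Each of the 6 component trees on V_i vertices has V_i - 1 edges; summing gives V - C = 65 - 6 = 59)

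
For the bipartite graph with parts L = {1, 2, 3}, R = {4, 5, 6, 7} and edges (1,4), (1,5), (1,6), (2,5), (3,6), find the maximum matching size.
3 (matching: (1,4), (2,5), (3,6); upper bound min(|L|,|R|) = min(3,4) = 3)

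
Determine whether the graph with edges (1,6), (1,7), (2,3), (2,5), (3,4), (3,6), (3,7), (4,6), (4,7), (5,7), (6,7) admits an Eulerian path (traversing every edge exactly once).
Yes (the graph is connected and exactly 2 vertices have odd degree: {4, 7}; any Eulerian path must start and end at those)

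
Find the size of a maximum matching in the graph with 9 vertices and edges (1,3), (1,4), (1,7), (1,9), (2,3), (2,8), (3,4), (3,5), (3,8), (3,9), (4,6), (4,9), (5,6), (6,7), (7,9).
4 (matching: (1,7), (2,8), (3,9), (4,6); upper bound floor(n/2) = floor(9/2) = 4)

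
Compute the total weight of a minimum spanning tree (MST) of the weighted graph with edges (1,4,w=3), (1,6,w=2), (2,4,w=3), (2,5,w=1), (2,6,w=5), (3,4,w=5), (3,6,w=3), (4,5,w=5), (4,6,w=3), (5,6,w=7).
12 (MST edges: (1,4,w=3), (1,6,w=2), (2,4,w=3), (2,5,w=1), (3,6,w=3); sum of weights 3 + 2 + 3 + 1 + 3 = 12)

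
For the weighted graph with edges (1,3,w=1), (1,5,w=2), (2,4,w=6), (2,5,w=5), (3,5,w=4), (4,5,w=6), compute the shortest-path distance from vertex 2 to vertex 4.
6 (path: 2 -> 4; weights 6 = 6)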